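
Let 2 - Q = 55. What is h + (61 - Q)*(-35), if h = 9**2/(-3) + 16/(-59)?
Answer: -237019/59 ≈ -4017.3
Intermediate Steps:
Q = -53 (Q = 2 - 1*55 = 2 - 55 = -53)
h = -1609/59 (h = 81*(-1/3) + 16*(-1/59) = -27 - 16/59 = -1609/59 ≈ -27.271)
h + (61 - Q)*(-35) = -1609/59 + (61 - 1*(-53))*(-35) = -1609/59 + (61 + 53)*(-35) = -1609/59 + 114*(-35) = -1609/59 - 3990 = -237019/59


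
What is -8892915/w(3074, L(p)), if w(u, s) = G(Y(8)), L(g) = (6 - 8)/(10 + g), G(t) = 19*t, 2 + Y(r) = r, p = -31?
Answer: -2964305/38 ≈ -78008.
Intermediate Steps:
Y(r) = -2 + r
L(g) = -2/(10 + g)
w(u, s) = 114 (w(u, s) = 19*(-2 + 8) = 19*6 = 114)
-8892915/w(3074, L(p)) = -8892915/114 = -8892915*1/114 = -2964305/38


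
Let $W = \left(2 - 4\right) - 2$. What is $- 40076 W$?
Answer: $160304$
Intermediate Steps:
$W = -4$ ($W = -2 - 2 = -4$)
$- 40076 W = \left(-40076\right) \left(-4\right) = 160304$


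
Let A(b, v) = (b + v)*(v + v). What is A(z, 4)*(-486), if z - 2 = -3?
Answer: -11664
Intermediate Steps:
z = -1 (z = 2 - 3 = -1)
A(b, v) = 2*v*(b + v) (A(b, v) = (b + v)*(2*v) = 2*v*(b + v))
A(z, 4)*(-486) = (2*4*(-1 + 4))*(-486) = (2*4*3)*(-486) = 24*(-486) = -11664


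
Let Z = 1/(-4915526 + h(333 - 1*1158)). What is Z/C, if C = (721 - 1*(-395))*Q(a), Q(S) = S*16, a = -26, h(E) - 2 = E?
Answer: 1/2282444521344 ≈ 4.3813e-13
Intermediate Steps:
h(E) = 2 + E
Z = -1/4916349 (Z = 1/(-4915526 + (2 + (333 - 1*1158))) = 1/(-4915526 + (2 + (333 - 1158))) = 1/(-4915526 + (2 - 825)) = 1/(-4915526 - 823) = 1/(-4916349) = -1/4916349 ≈ -2.0340e-7)
Q(S) = 16*S
C = -464256 (C = (721 - 1*(-395))*(16*(-26)) = (721 + 395)*(-416) = 1116*(-416) = -464256)
Z/C = -1/4916349/(-464256) = -1/4916349*(-1/464256) = 1/2282444521344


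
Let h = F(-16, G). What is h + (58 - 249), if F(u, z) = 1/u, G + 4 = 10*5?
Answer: -3057/16 ≈ -191.06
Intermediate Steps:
G = 46 (G = -4 + 10*5 = -4 + 50 = 46)
h = -1/16 (h = 1/(-16) = -1/16 ≈ -0.062500)
h + (58 - 249) = -1/16 + (58 - 249) = -1/16 - 191 = -3057/16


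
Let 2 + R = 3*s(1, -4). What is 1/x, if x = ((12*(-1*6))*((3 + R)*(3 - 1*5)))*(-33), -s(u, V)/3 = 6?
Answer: 1/251856 ≈ 3.9705e-6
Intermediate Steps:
s(u, V) = -18 (s(u, V) = -3*6 = -18)
R = -56 (R = -2 + 3*(-18) = -2 - 54 = -56)
x = 251856 (x = ((12*(-1*6))*((3 - 56)*(3 - 1*5)))*(-33) = ((12*(-6))*(-53*(3 - 5)))*(-33) = -(-3816)*(-2)*(-33) = -72*106*(-33) = -7632*(-33) = 251856)
1/x = 1/251856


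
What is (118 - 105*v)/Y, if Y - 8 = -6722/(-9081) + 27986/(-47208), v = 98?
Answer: -103826051568/83160907 ≈ -1248.5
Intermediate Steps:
Y = 83160907/10207044 (Y = 8 + (-6722/(-9081) + 27986/(-47208)) = 8 + (-6722*(-1/9081) + 27986*(-1/47208)) = 8 + (6722/9081 - 1999/3372) = 8 + 1504555/10207044 = 83160907/10207044 ≈ 8.1474)
(118 - 105*v)/Y = (118 - 105*98)/(83160907/10207044) = (118 - 10290)*(10207044/83160907) = -10172*10207044/83160907 = -103826051568/83160907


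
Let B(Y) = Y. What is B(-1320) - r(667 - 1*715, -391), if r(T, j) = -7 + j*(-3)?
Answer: -2486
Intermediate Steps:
r(T, j) = -7 - 3*j
B(-1320) - r(667 - 1*715, -391) = -1320 - (-7 - 3*(-391)) = -1320 - (-7 + 1173) = -1320 - 1*1166 = -1320 - 1166 = -2486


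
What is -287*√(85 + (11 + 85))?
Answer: -287*√181 ≈ -3861.2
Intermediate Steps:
-287*√(85 + (11 + 85)) = -287*√(85 + 96) = -287*√181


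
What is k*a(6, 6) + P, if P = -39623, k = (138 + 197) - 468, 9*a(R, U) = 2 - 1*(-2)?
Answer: -357139/9 ≈ -39682.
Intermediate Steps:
a(R, U) = 4/9 (a(R, U) = (2 - 1*(-2))/9 = (2 + 2)/9 = (⅑)*4 = 4/9)
k = -133 (k = 335 - 468 = -133)
k*a(6, 6) + P = -133*4/9 - 39623 = -532/9 - 39623 = -357139/9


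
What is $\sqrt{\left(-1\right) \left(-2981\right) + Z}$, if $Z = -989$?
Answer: $2 \sqrt{498} \approx 44.632$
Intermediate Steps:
$\sqrt{\left(-1\right) \left(-2981\right) + Z} = \sqrt{\left(-1\right) \left(-2981\right) - 989} = \sqrt{2981 - 989} = \sqrt{1992} = 2 \sqrt{498}$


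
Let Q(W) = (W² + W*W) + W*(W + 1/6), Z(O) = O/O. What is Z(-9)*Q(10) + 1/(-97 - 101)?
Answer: 59729/198 ≈ 301.66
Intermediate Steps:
Z(O) = 1
Q(W) = 2*W² + W*(⅙ + W) (Q(W) = (W² + W²) + W*(W + ⅙) = 2*W² + W*(⅙ + W))
Z(-9)*Q(10) + 1/(-97 - 101) = 1*((⅙)*10*(1 + 18*10)) + 1/(-97 - 101) = 1*((⅙)*10*(1 + 180)) + 1/(-198) = 1*((⅙)*10*181) - 1/198 = 1*(905/3) - 1/198 = 905/3 - 1/198 = 59729/198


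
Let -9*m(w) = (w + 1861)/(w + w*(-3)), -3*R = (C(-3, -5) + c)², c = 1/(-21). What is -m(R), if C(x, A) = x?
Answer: 2458007/73728 ≈ 33.339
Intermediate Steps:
c = -1/21 ≈ -0.047619
R = -4096/1323 (R = -(-3 - 1/21)²/3 = -(-64/21)²/3 = -⅓*4096/441 = -4096/1323 ≈ -3.0960)
m(w) = (1861 + w)/(18*w) (m(w) = -(w + 1861)/(9*(w + w*(-3))) = -(1861 + w)/(9*(w - 3*w)) = -(1861 + w)/(9*((-2*w))) = -(1861 + w)*(-1/(2*w))/9 = -(-1)*(1861 + w)/(18*w) = (1861 + w)/(18*w))
-m(R) = -(1861 - 4096/1323)/(18*(-4096/1323)) = -(-1323)*2458007/(18*4096*1323) = -1*(-2458007/73728) = 2458007/73728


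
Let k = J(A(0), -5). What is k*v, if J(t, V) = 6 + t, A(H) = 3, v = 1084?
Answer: 9756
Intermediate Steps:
k = 9 (k = 6 + 3 = 9)
k*v = 9*1084 = 9756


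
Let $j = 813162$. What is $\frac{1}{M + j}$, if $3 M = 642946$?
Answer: $\frac{3}{3082432} \approx 9.7326 \cdot 10^{-7}$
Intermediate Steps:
$M = \frac{642946}{3}$ ($M = \frac{1}{3} \cdot 642946 = \frac{642946}{3} \approx 2.1432 \cdot 10^{5}$)
$\frac{1}{M + j} = \frac{1}{\frac{642946}{3} + 813162} = \frac{1}{\frac{3082432}{3}} = \frac{3}{3082432}$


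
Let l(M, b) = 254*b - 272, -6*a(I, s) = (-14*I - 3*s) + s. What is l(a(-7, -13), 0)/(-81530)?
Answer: 136/40765 ≈ 0.0033362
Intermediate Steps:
a(I, s) = s/3 + 7*I/3 (a(I, s) = -((-14*I - 3*s) + s)/6 = -(-14*I - 2*s)/6 = s/3 + 7*I/3)
l(M, b) = -272 + 254*b
l(a(-7, -13), 0)/(-81530) = (-272 + 254*0)/(-81530) = (-272 + 0)*(-1/81530) = -272*(-1/81530) = 136/40765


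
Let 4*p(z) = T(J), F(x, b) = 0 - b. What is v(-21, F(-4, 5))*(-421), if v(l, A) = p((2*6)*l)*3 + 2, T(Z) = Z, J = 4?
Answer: -2105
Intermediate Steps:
F(x, b) = -b
p(z) = 1 (p(z) = (1/4)*4 = 1)
v(l, A) = 5 (v(l, A) = 1*3 + 2 = 3 + 2 = 5)
v(-21, F(-4, 5))*(-421) = 5*(-421) = -2105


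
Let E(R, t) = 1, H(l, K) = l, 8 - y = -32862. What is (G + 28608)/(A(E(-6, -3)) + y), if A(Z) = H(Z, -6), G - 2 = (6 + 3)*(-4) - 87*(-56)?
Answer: 33446/32871 ≈ 1.0175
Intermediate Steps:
y = 32870 (y = 8 - 1*(-32862) = 8 + 32862 = 32870)
G = 4838 (G = 2 + ((6 + 3)*(-4) - 87*(-56)) = 2 + (9*(-4) + 4872) = 2 + (-36 + 4872) = 2 + 4836 = 4838)
A(Z) = Z
(G + 28608)/(A(E(-6, -3)) + y) = (4838 + 28608)/(1 + 32870) = 33446/32871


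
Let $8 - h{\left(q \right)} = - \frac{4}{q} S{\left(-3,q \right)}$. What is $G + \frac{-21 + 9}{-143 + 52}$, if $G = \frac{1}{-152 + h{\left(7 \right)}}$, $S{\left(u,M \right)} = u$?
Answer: $\frac{11603}{92820} \approx 0.12501$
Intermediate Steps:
$h{\left(q \right)} = 8 - \frac{12}{q}$ ($h{\left(q \right)} = 8 - - \frac{4}{q} \left(-3\right) = 8 - \frac{12}{q}$)
$G = - \frac{7}{1020}$ ($G = \frac{1}{-152 + \left(8 - \frac{12}{7}\right)} = \frac{1}{-152 + \frac{44}{7}} = \frac{1}{- \frac{1020}{7}} = - \frac{7}{1020} \approx -0.0068627$)
$G + \frac{-21 + 9}{-143 + 52} = - \frac{7}{1020} + \frac{-21 + 9}{-143 + 52} = - \frac{7}{1020} + \frac{1}{-91} \left(-12\right) = - \frac{7}{1020} - - \frac{12}{91} = - \frac{7}{1020} + \frac{12}{91} = \frac{11603}{92820}$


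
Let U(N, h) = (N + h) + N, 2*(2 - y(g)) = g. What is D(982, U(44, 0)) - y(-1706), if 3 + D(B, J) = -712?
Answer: -1570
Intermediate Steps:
y(g) = 2 - g/2
U(N, h) = h + 2*N
D(B, J) = -715 (D(B, J) = -3 - 712 = -715)
D(982, U(44, 0)) - y(-1706) = -715 - (2 - ½*(-1706)) = -715 - (2 + 853) = -715 - 1*855 = -715 - 855 = -1570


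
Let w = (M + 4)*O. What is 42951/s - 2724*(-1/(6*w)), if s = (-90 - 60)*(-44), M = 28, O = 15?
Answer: 98387/13200 ≈ 7.4536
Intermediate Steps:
w = 480 (w = (28 + 4)*15 = 32*15 = 480)
s = 6600 (s = -150*(-44) = 6600)
42951/s - 2724*(-1/(6*w)) = 42951/6600 - 2724/((-6*480)) = 42951*(1/6600) - 2724/(-2880) = 14317/2200 - 2724*(-1/2880) = 14317/2200 + 227/240 = 98387/13200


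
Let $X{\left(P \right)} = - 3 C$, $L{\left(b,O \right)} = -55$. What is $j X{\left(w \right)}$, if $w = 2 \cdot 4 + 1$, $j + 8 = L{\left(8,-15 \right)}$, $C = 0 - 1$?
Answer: $-189$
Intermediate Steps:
$C = -1$
$j = -63$ ($j = -8 - 55 = -63$)
$w = 9$ ($w = 8 + 1 = 9$)
$X{\left(P \right)} = 3$ ($X{\left(P \right)} = \left(-3\right) \left(-1\right) = 3$)
$j X{\left(w \right)} = \left(-63\right) 3 = -189$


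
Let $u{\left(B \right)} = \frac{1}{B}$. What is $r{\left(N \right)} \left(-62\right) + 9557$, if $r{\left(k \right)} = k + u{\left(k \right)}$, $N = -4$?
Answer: $\frac{19641}{2} \approx 9820.5$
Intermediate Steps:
$r{\left(k \right)} = k + \frac{1}{k}$
$r{\left(N \right)} \left(-62\right) + 9557 = \left(-4 + \frac{1}{-4}\right) \left(-62\right) + 9557 = \left(-4 - \frac{1}{4}\right) \left(-62\right) + 9557 = \left(- \frac{17}{4}\right) \left(-62\right) + 9557 = \frac{527}{2} + 9557 = \frac{19641}{2}$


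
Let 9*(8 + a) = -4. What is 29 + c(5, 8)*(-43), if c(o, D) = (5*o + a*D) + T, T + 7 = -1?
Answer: 19826/9 ≈ 2202.9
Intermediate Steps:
a = -76/9 (a = -8 + (⅑)*(-4) = -8 - 4/9 = -76/9 ≈ -8.4444)
T = -8 (T = -7 - 1 = -8)
c(o, D) = -8 + 5*o - 76*D/9 (c(o, D) = (5*o - 76*D/9) - 8 = -8 + 5*o - 76*D/9)
29 + c(5, 8)*(-43) = 29 + (-8 + 5*5 - 76/9*8)*(-43) = 29 + (-8 + 25 - 608/9)*(-43) = 29 - 455/9*(-43) = 29 + 19565/9 = 19826/9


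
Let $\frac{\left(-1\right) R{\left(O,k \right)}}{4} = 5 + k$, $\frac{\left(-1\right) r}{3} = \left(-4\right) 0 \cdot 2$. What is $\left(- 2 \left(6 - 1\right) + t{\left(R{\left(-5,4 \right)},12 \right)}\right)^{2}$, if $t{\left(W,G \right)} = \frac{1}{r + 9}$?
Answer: $\frac{7921}{81} \approx 97.79$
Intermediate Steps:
$r = 0$ ($r = - 3 \left(-4\right) 0 \cdot 2 = - 3 \cdot 0 \cdot 2 = \left(-3\right) 0 = 0$)
$R{\left(O,k \right)} = -20 - 4 k$ ($R{\left(O,k \right)} = - 4 \left(5 + k\right) = -20 - 4 k$)
$t{\left(W,G \right)} = \frac{1}{9}$ ($t{\left(W,G \right)} = \frac{1}{0 + 9} = \frac{1}{9}$)
$\left(- 2 \left(6 - 1\right) + t{\left(R{\left(-5,4 \right)},12 \right)}\right)^{2} = \left(- 2 \left(6 - 1\right) + \frac{1}{9}\right)^{2} = \left(\left(-2\right) 5 + \frac{1}{9}\right)^{2} = \left(-10 + \frac{1}{9}\right)^{2} = \left(- \frac{89}{9}\right)^{2} = \frac{7921}{81}$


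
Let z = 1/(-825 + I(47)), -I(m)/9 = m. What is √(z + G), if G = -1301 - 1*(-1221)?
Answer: I*√7787598/312 ≈ 8.9443*I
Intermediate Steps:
G = -80 (G = -1301 + 1221 = -80)
I(m) = -9*m
z = -1/1248 (z = 1/(-825 - 9*47) = 1/(-825 - 423) = 1/(-1248) = -1/1248 ≈ -0.00080128)
√(z + G) = √(-1/1248 - 80) = √(-99841/1248) = I*√7787598/312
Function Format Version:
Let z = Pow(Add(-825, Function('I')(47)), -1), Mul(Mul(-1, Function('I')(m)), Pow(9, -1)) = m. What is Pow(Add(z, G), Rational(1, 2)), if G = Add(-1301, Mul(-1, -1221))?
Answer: Mul(Rational(1, 312), I, Pow(7787598, Rational(1, 2))) ≈ Mul(8.9443, I)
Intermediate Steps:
G = -80 (G = Add(-1301, 1221) = -80)
Function('I')(m) = Mul(-9, m)
z = Rational(-1, 1248) (z = Pow(Add(-825, Mul(-9, 47)), -1) = Pow(Add(-825, -423), -1) = Pow(-1248, -1) = Rational(-1, 1248) ≈ -0.00080128)
Pow(Add(z, G), Rational(1, 2)) = Pow(Add(Rational(-1, 1248), -80), Rational(1, 2)) = Pow(Rational(-99841, 1248), Rational(1, 2)) = Mul(Rational(1, 312), I, Pow(7787598, Rational(1, 2)))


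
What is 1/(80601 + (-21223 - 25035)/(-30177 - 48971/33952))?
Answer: 1024618475/82586844255091 ≈ 1.2407e-5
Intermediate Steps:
1/(80601 + (-21223 - 25035)/(-30177 - 48971/33952)) = 1/(80601 - 46258/(-30177 - 48971*1/33952)) = 1/(80601 - 46258/(-30177 - 48971/33952)) = 1/(80601 - 46258/(-1024618475/33952)) = 1/(80601 - 46258*(-33952/1024618475)) = 1/(80601 + 1570551616/1024618475) = 1/(82586844255091/1024618475) = 1024618475/82586844255091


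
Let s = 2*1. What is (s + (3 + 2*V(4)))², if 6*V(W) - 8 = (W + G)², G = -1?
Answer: 1024/9 ≈ 113.78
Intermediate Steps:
V(W) = 4/3 + (-1 + W)²/6 (V(W) = 4/3 + (W - 1)²/6 = 4/3 + (-1 + W)²/6)
s = 2
(s + (3 + 2*V(4)))² = (2 + (3 + 2*(4/3 + (-1 + 4)²/6)))² = (2 + (3 + 2*(4/3 + (⅙)*3²)))² = (2 + (3 + 2*(4/3 + (⅙)*9)))² = (2 + (3 + 2*(4/3 + 3/2)))² = (2 + (3 + 2*(17/6)))² = (2 + (3 + 17/3))² = (2 + 26/3)² = (32/3)² = 1024/9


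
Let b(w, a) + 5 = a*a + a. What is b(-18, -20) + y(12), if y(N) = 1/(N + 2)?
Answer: 5251/14 ≈ 375.07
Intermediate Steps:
y(N) = 1/(2 + N)
b(w, a) = -5 + a + a² (b(w, a) = -5 + (a*a + a) = -5 + (a² + a) = -5 + (a + a²) = -5 + a + a²)
b(-18, -20) + y(12) = (-5 - 20 + (-20)²) + 1/(2 + 12) = (-5 - 20 + 400) + 1/14 = 375 + 1/14 = 5251/14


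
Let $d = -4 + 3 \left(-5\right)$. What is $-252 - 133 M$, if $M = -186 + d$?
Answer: $27013$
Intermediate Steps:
$d = -19$ ($d = -4 - 15 = -19$)
$M = -205$ ($M = -186 - 19 = -205$)
$-252 - 133 M = -252 - -27265 = -252 + 27265 = 27013$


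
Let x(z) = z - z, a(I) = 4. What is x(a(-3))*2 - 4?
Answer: -4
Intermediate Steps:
x(z) = 0
x(a(-3))*2 - 4 = 0*2 - 4 = 0 - 4 = -4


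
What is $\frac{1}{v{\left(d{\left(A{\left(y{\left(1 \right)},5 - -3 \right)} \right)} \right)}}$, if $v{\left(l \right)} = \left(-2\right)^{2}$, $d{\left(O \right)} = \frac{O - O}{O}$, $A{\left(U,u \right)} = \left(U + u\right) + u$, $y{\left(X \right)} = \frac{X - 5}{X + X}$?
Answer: $\frac{1}{4} \approx 0.25$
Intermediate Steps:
$y{\left(X \right)} = \frac{-5 + X}{2 X}$
$A{\left(U,u \right)} = U + 2 u$
$d{\left(O \right)} = 0$ ($d{\left(O \right)} = \frac{0}{O} = 0$)
$v{\left(l \right)} = 4$
$\frac{1}{v{\left(d{\left(A{\left(y{\left(1 \right)},5 - -3 \right)} \right)} \right)}} = \frac{1}{4}$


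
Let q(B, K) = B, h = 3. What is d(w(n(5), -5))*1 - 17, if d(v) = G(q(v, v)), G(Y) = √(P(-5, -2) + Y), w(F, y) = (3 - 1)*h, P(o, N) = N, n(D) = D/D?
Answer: -15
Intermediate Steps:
n(D) = 1
w(F, y) = 6 (w(F, y) = (3 - 1)*3 = 2*3 = 6)
G(Y) = √(-2 + Y)
d(v) = √(-2 + v)
d(w(n(5), -5))*1 - 17 = √(-2 + 6)*1 - 17 = √4*1 - 17 = 2*1 - 17 = 2 - 17 = -15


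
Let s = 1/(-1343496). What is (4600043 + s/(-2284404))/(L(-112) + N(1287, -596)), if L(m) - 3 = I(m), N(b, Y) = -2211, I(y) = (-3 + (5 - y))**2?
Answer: 14117935098134764513/33109317421310592 ≈ 426.40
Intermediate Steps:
I(y) = (2 - y)**2
L(m) = 3 + (-2 + m)**2
s = -1/1343496 ≈ -7.4433e-7
(4600043 + s/(-2284404))/(L(-112) + N(1287, -596)) = (4600043 - 1/1343496/(-2284404))/((3 + (-2 - 112)**2) - 2211) = (4600043 - 1/1343496*(-1/2284404))/((3 + (-114)**2) - 2211) = (4600043 + 1/3069087636384)/((3 + 12996) - 2211) = 14117935098134764513/(3069087636384*(12999 - 2211)) = (14117935098134764513/3069087636384)/10788 = (14117935098134764513/3069087636384)*(1/10788) = 14117935098134764513/33109317421310592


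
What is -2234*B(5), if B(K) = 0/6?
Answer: 0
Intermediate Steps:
B(K) = 0 (B(K) = 0*(⅙) = 0)
-2234*B(5) = -2234*0 = 0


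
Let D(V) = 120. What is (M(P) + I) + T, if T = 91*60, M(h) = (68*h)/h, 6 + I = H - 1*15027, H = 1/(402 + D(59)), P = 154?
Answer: -4961609/522 ≈ -9505.0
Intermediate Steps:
H = 1/522 (H = 1/(402 + 120) = 1/522 ≈ 0.0019157)
I = -7847225/522 (I = -6 + (1/522 - 1*15027) = -6 + (1/522 - 15027) = -6 - 7844093/522 = -7847225/522 ≈ -15033.)
M(h) = 68
T = 5460
(M(P) + I) + T = (68 - 7847225/522) + 5460 = -7811729/522 + 5460 = -4961609/522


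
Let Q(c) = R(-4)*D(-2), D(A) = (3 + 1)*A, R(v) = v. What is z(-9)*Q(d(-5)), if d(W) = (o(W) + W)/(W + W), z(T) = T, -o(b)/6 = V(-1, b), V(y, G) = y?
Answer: -288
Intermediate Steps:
o(b) = 6 (o(b) = -6*(-1) = 6)
d(W) = (6 + W)/(2*W) (d(W) = (6 + W)/(W + W) = (6 + W)/((2*W)) = (6 + W)*(1/(2*W)) = (6 + W)/(2*W))
D(A) = 4*A
Q(c) = 32 (Q(c) = -16*(-2) = -4*(-8) = 32)
z(-9)*Q(d(-5)) = -9*32 = -288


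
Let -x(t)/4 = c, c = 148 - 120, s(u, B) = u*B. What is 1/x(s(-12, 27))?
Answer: -1/112 ≈ -0.0089286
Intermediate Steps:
s(u, B) = B*u
c = 28
x(t) = -112 (x(t) = -4*28 = -112)
1/x(s(-12, 27)) = 1/(-112) = -1/112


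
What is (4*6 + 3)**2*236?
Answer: 172044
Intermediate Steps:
(4*6 + 3)**2*236 = (24 + 3)**2*236 = 27**2*236 = 729*236 = 172044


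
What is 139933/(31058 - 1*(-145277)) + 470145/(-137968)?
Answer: -63596742431/24328587280 ≈ -2.6141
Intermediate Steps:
139933/(31058 - 1*(-145277)) + 470145/(-137968) = 139933/(31058 + 145277) + 470145*(-1/137968) = 139933/176335 - 470145/137968 = -63596742431/24328587280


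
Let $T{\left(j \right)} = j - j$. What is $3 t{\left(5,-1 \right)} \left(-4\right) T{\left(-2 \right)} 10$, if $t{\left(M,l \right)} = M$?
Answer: $0$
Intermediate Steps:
$T{\left(j \right)} = 0$
$3 t{\left(5,-1 \right)} \left(-4\right) T{\left(-2 \right)} 10 = 3 \cdot 5 \left(-4\right) 0 \cdot 10 = 15 \left(-4\right) 0 \cdot 10 = \left(-60\right) 0 \cdot 10 = 0 \cdot 10 = 0$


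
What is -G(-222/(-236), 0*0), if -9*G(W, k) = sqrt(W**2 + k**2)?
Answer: 37/354 ≈ 0.10452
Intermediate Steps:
G(W, k) = -sqrt(W**2 + k**2)/9
-G(-222/(-236), 0*0) = -(-1)*sqrt((-222/(-236))**2 + (0*0)**2)/9 = -(-1)*sqrt((-222*(-1/236))**2 + 0**2)/9 = -(-1)*sqrt((111/118)**2 + 0)/9 = -(-1)*sqrt(12321/13924 + 0)/9 = -(-1)*sqrt(12321/13924)/9 = -(-1)*111/(9*118) = -1*(-37/354) = 37/354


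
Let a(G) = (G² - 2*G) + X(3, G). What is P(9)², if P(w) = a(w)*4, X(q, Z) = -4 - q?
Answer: 50176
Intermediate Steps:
a(G) = -7 + G² - 2*G (a(G) = (G² - 2*G) + (-4 - 1*3) = (G² - 2*G) + (-4 - 3) = (G² - 2*G) - 7 = -7 + G² - 2*G)
P(w) = -28 - 8*w + 4*w² (P(w) = (-7 + w² - 2*w)*4 = -28 - 8*w + 4*w²)
P(9)² = (-28 - 8*9 + 4*9²)² = (-28 - 72 + 4*81)² = (-28 - 72 + 324)² = 224² = 50176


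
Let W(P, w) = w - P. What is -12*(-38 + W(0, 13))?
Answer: 300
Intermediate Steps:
-12*(-38 + W(0, 13)) = -12*(-38 + (13 - 1*0)) = -12*(-38 + (13 + 0)) = -12*(-38 + 13) = -12*(-25) = 300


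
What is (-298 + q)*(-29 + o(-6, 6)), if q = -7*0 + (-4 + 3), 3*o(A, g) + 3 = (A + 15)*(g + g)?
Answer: -1794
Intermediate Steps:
o(A, g) = -1 + 2*g*(15 + A)/3 (o(A, g) = -1 + ((A + 15)*(g + g))/3 = -1 + ((15 + A)*(2*g))/3 = -1 + (2*g*(15 + A))/3 = -1 + 2*g*(15 + A)/3)
q = -1 (q = 0 - 1 = -1)
(-298 + q)*(-29 + o(-6, 6)) = (-298 - 1)*(-29 + (-1 + 10*6 + (⅔)*(-6)*6)) = -299*(-29 + (-1 + 60 - 24)) = -299*(-29 + 35) = -299*6 = -1794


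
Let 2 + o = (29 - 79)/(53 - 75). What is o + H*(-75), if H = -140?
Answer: 115503/11 ≈ 10500.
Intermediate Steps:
o = 3/11 (o = -2 + (29 - 79)/(53 - 75) = -2 - 50/(-22) = -2 - 50*(-1/22) = -2 + 25/11 = 3/11 ≈ 0.27273)
o + H*(-75) = 3/11 - 140*(-75) = 3/11 + 10500 = 115503/11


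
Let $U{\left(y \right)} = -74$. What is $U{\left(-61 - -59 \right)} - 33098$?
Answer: $-33172$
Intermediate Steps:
$U{\left(-61 - -59 \right)} - 33098 = -74 - 33098 = -33172$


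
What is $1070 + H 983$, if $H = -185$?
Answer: $-180785$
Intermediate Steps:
$1070 + H 983 = 1070 - 181855 = -180785$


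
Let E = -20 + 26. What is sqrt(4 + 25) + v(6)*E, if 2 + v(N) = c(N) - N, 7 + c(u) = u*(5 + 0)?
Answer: 90 + sqrt(29) ≈ 95.385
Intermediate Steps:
c(u) = -7 + 5*u (c(u) = -7 + u*(5 + 0) = -7 + u*5 = -7 + 5*u)
E = 6
v(N) = -9 + 4*N (v(N) = -2 + ((-7 + 5*N) - N) = -2 + (-7 + 4*N) = -9 + 4*N)
sqrt(4 + 25) + v(6)*E = sqrt(4 + 25) + (-9 + 4*6)*6 = sqrt(29) + (-9 + 24)*6 = sqrt(29) + 15*6 = sqrt(29) + 90 = 90 + sqrt(29)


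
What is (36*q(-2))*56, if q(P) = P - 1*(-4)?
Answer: 4032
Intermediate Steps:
q(P) = 4 + P (q(P) = P + 4 = 4 + P)
(36*q(-2))*56 = (36*(4 - 2))*56 = (36*2)*56 = 72*56 = 4032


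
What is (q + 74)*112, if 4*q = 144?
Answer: 12320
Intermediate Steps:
q = 36 (q = (1/4)*144 = 36)
(q + 74)*112 = (36 + 74)*112 = 110*112 = 12320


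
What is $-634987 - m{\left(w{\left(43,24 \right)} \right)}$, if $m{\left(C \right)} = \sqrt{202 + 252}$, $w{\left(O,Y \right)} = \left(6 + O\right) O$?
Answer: $-634987 - \sqrt{454} \approx -6.3501 \cdot 10^{5}$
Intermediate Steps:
$w{\left(O,Y \right)} = O \left(6 + O\right)$
$m{\left(C \right)} = \sqrt{454}$
$-634987 - m{\left(w{\left(43,24 \right)} \right)} = -634987 - \sqrt{454}$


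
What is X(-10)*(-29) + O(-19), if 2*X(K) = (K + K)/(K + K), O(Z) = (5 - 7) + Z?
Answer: -71/2 ≈ -35.500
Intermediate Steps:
O(Z) = -2 + Z
X(K) = ½ (X(K) = ((K + K)/(K + K))/2 = ((2*K)/((2*K)))/2 = ((2*K)*(1/(2*K)))/2 = (½)*1 = ½)
X(-10)*(-29) + O(-19) = (½)*(-29) + (-2 - 19) = -29/2 - 21 = -71/2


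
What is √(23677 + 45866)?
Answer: 3*√7727 ≈ 263.71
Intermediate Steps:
√(23677 + 45866) = √69543 = 3*√7727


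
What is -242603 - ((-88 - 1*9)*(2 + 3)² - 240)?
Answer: -239938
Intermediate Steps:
-242603 - ((-88 - 1*9)*(2 + 3)² - 240) = -242603 - ((-88 - 9)*5² - 240) = -242603 - (-97*25 - 240) = -242603 - (-2425 - 240) = -242603 - 1*(-2665) = -242603 + 2665 = -239938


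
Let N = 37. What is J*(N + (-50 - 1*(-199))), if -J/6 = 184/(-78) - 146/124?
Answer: 51306/13 ≈ 3946.6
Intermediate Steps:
J = 8551/403 (J = -6*(184/(-78) - 146/124) = -6*(184*(-1/78) - 146*1/124) = -6*(-92/39 - 73/62) = -6*(-8551/2418) = 8551/403 ≈ 21.218)
J*(N + (-50 - 1*(-199))) = 8551*(37 + (-50 - 1*(-199)))/403 = 8551*(37 + (-50 + 199))/403 = 8551*(37 + 149)/403 = (8551/403)*186 = 51306/13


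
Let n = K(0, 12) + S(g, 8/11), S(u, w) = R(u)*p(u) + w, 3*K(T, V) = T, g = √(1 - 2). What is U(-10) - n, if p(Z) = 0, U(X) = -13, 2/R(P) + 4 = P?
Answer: -151/11 ≈ -13.727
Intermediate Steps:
R(P) = 2/(-4 + P)
g = I (g = √(-1) = I ≈ 1.0*I)
K(T, V) = T/3
S(u, w) = w (S(u, w) = (2/(-4 + u))*0 + w = 0 + w = w)
n = 8/11 (n = (⅓)*0 + 8/11 = 0 + 8*(1/11) = 0 + 8/11 = 8/11 ≈ 0.72727)
U(-10) - n = -13 - 1*8/11 = -13 - 8/11 = -151/11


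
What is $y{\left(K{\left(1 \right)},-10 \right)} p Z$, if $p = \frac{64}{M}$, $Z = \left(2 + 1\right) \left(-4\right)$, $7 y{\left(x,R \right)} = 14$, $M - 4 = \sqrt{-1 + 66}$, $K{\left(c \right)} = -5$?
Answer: $\frac{6144}{49} - \frac{1536 \sqrt{65}}{49} \approx -127.34$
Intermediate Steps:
$M = 4 + \sqrt{65}$ ($M = 4 + \sqrt{-1 + 66} = 4 + \sqrt{65} \approx 12.062$)
$y{\left(x,R \right)} = 2$ ($y{\left(x,R \right)} = \frac{1}{7} \cdot 14 = 2$)
$Z = -12$ ($Z = 3 \left(-4\right) = -12$)
$p = \frac{64}{4 + \sqrt{65}} \approx 5.3058$
$y{\left(K{\left(1 \right)},-10 \right)} p Z = 2 \left(- \frac{256}{49} + \frac{64 \sqrt{65}}{49}\right) \left(-12\right) = \left(- \frac{512}{49} + \frac{128 \sqrt{65}}{49}\right) \left(-12\right) = \frac{6144}{49} - \frac{1536 \sqrt{65}}{49}$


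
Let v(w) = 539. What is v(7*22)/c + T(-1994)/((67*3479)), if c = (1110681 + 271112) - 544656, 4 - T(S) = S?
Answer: 256890979/27875824963 ≈ 0.0092155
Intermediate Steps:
T(S) = 4 - S
c = 837137 (c = 1381793 - 544656 = 837137)
v(7*22)/c + T(-1994)/((67*3479)) = 539/837137 + (4 - 1*(-1994))/((67*3479)) = 539*(1/837137) + (4 + 1994)/233093 = 77/119591 + 1998*(1/233093) = 77/119591 + 1998/233093 = 256890979/27875824963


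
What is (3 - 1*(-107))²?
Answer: 12100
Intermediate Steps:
(3 - 1*(-107))² = (3 + 107)² = 110² = 12100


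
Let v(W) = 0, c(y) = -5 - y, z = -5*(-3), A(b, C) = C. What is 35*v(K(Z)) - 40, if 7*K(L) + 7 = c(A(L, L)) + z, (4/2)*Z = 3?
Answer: -40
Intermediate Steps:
Z = 3/2 (Z = (½)*3 = 3/2 ≈ 1.5000)
z = 15
K(L) = 3/7 - L/7 (K(L) = -1 + ((-5 - L) + 15)/7 = -1 + (10 - L)/7 = -1 + (10/7 - L/7) = 3/7 - L/7)
35*v(K(Z)) - 40 = 35*0 - 40 = 0 - 40 = -40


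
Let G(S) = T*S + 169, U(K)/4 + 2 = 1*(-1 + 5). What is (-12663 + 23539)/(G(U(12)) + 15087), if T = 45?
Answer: 2719/3904 ≈ 0.69647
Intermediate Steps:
U(K) = 8 (U(K) = -8 + 4*(1*(-1 + 5)) = -8 + 4*(1*4) = -8 + 4*4 = -8 + 16 = 8)
G(S) = 169 + 45*S (G(S) = 45*S + 169 = 169 + 45*S)
(-12663 + 23539)/(G(U(12)) + 15087) = (-12663 + 23539)/((169 + 45*8) + 15087) = 10876/((169 + 360) + 15087) = 10876/(529 + 15087) = 10876/15616 = 10876*(1/15616) = 2719/3904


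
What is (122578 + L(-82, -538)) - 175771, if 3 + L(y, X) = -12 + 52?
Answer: -53156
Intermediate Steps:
L(y, X) = 37 (L(y, X) = -3 + (-12 + 52) = -3 + 40 = 37)
(122578 + L(-82, -538)) - 175771 = (122578 + 37) - 175771 = 122615 - 175771 = -53156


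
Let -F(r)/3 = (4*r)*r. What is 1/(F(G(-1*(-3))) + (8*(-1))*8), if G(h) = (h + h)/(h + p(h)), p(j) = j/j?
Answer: -1/91 ≈ -0.010989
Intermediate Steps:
p(j) = 1
G(h) = 2*h/(1 + h) (G(h) = (h + h)/(h + 1) = (2*h)/(1 + h) = 2*h/(1 + h))
F(r) = -12*r² (F(r) = -3*4*r*r = -12*r²)
1/(F(G(-1*(-3))) + (8*(-1))*8) = 1/(-12*36/(1 - 1*(-3))² + (8*(-1))*8) = 1/(-12*36/(1 + 3)² - 8*8) = 1/(-12*(2*3/4)² - 64) = 1/(-12*(2*3*(¼))² - 64) = 1/(-12*(3/2)² - 64) = 1/(-12*9/4 - 64) = 1/(-27 - 64) = 1/(-91) = -1/91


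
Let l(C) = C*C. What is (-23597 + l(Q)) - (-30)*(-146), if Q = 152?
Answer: -4873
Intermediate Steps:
l(C) = C²
(-23597 + l(Q)) - (-30)*(-146) = (-23597 + 152²) - (-30)*(-146) = (-23597 + 23104) - 1*4380 = -493 - 4380 = -4873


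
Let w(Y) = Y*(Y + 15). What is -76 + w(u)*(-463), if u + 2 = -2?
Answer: 20296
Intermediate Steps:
u = -4 (u = -2 - 2 = -4)
w(Y) = Y*(15 + Y)
-76 + w(u)*(-463) = -76 - 4*(15 - 4)*(-463) = -76 - 4*11*(-463) = -76 - 44*(-463) = -76 + 20372 = 20296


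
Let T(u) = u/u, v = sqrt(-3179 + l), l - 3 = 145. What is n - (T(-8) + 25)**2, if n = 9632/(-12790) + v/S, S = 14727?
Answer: -4327836/6395 + I*sqrt(3031)/14727 ≈ -676.75 + 0.0037383*I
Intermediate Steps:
l = 148 (l = 3 + 145 = 148)
v = I*sqrt(3031) (v = sqrt(-3179 + 148) = sqrt(-3031) = I*sqrt(3031) ≈ 55.055*I)
T(u) = 1
n = -4816/6395 + I*sqrt(3031)/14727 (n = 9632/(-12790) + (I*sqrt(3031))/14727 = 9632*(-1/12790) + (I*sqrt(3031))*(1/14727) = -4816/6395 + I*sqrt(3031)/14727 ≈ -0.75309 + 0.0037383*I)
n - (T(-8) + 25)**2 = (-4816/6395 + I*sqrt(3031)/14727) - (1 + 25)**2 = (-4816/6395 + I*sqrt(3031)/14727) - 1*26**2 = (-4816/6395 + I*sqrt(3031)/14727) - 1*676 = (-4816/6395 + I*sqrt(3031)/14727) - 676 = -4327836/6395 + I*sqrt(3031)/14727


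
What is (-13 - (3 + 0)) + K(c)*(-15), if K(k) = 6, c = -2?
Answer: -106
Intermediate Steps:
(-13 - (3 + 0)) + K(c)*(-15) = (-13 - (3 + 0)) + 6*(-15) = (-13 - 1*3) - 90 = (-13 - 3) - 90 = -16 - 90 = -106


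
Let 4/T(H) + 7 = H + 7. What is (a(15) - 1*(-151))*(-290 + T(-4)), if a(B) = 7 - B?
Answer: -41613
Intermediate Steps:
T(H) = 4/H (T(H) = 4/(-7 + (H + 7)) = 4/(-7 + (7 + H)) = 4/H)
(a(15) - 1*(-151))*(-290 + T(-4)) = ((7 - 1*15) - 1*(-151))*(-290 + 4/(-4)) = ((7 - 15) + 151)*(-290 + 4*(-¼)) = (-8 + 151)*(-290 - 1) = 143*(-291) = -41613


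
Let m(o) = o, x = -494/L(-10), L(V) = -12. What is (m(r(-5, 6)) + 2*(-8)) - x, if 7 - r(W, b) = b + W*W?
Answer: -487/6 ≈ -81.167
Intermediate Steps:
r(W, b) = 7 - b - W² (r(W, b) = 7 - (b + W*W) = 7 - (b + W²) = 7 + (-b - W²) = 7 - b - W²)
x = 247/6 (x = -494/(-12) = -494*(-1/12) = 247/6 ≈ 41.167)
(m(r(-5, 6)) + 2*(-8)) - x = ((7 - 1*6 - 1*(-5)²) + 2*(-8)) - 1*247/6 = ((7 - 6 - 1*25) - 16) - 247/6 = ((7 - 6 - 25) - 16) - 247/6 = (-24 - 16) - 247/6 = -40 - 247/6 = -487/6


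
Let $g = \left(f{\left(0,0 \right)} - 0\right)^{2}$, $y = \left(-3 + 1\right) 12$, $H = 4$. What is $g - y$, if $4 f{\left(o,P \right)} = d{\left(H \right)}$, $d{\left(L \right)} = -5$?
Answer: $\frac{409}{16} \approx 25.563$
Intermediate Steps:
$f{\left(o,P \right)} = - \frac{5}{4}$ ($f{\left(o,P \right)} = \frac{1}{4} \left(-5\right) = - \frac{5}{4}$)
$y = -24$ ($y = \left(-2\right) 12 = -24$)
$g = \frac{25}{16}$ ($g = \left(- \frac{5}{4} - 0\right)^{2} = \left(- \frac{5}{4} + \left(-4 + 4\right)\right)^{2} = \left(- \frac{5}{4} + 0\right)^{2} = \left(- \frac{5}{4}\right)^{2} = \frac{25}{16} \approx 1.5625$)
$g - y = \frac{25}{16} - -24 = \frac{25}{16} + 24 = \frac{409}{16}$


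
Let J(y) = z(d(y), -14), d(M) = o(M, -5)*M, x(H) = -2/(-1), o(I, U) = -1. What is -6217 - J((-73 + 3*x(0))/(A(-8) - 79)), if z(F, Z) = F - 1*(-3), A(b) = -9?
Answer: -547293/88 ≈ -6219.2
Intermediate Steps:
x(H) = 2 (x(H) = -2*(-1) = 2)
d(M) = -M
z(F, Z) = 3 + F (z(F, Z) = F + 3 = 3 + F)
J(y) = 3 - y
-6217 - J((-73 + 3*x(0))/(A(-8) - 79)) = -6217 - (3 - (-73 + 3*2)/(-9 - 79)) = -6217 - (3 - (-73 + 6)/(-88)) = -6217 - (3 - (-67)*(-1)/88) = -6217 - (3 - 1*67/88) = -6217 - (3 - 67/88) = -6217 - 1*197/88 = -6217 - 197/88 = -547293/88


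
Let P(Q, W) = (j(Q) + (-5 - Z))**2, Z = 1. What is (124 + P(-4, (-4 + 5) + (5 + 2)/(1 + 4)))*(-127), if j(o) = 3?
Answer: -16891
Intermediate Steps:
P(Q, W) = 9 (P(Q, W) = (3 + (-5 - 1*1))**2 = (3 + (-5 - 1))**2 = (3 - 6)**2 = (-3)**2 = 9)
(124 + P(-4, (-4 + 5) + (5 + 2)/(1 + 4)))*(-127) = (124 + 9)*(-127) = 133*(-127) = -16891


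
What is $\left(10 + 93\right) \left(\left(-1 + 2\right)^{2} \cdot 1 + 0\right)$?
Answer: $103$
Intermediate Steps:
$\left(10 + 93\right) \left(\left(-1 + 2\right)^{2} \cdot 1 + 0\right) = 103 \left(1^{2} \cdot 1 + 0\right) = 103 \left(1 \cdot 1 + 0\right) = 103 \left(1 + 0\right) = 103 \cdot 1 = 103$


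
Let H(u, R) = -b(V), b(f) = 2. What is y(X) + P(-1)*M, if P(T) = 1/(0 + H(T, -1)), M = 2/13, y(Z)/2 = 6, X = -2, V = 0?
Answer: 155/13 ≈ 11.923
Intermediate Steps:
y(Z) = 12 (y(Z) = 2*6 = 12)
H(u, R) = -2 (H(u, R) = -1*2 = -2)
M = 2/13 (M = 2*(1/13) = 2/13 ≈ 0.15385)
P(T) = -½ (P(T) = 1/(0 - 2) = 1/(-2) = -½)
y(X) + P(-1)*M = 12 - ½*2/13 = 12 - 1/13 = 155/13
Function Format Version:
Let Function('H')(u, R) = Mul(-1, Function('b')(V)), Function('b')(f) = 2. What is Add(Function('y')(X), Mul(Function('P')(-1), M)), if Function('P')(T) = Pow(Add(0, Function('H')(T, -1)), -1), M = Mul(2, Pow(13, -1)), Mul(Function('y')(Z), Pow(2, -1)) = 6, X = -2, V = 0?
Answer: Rational(155, 13) ≈ 11.923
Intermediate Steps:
Function('y')(Z) = 12 (Function('y')(Z) = Mul(2, 6) = 12)
Function('H')(u, R) = -2 (Function('H')(u, R) = Mul(-1, 2) = -2)
M = Rational(2, 13) (M = Mul(2, Rational(1, 13)) = Rational(2, 13) ≈ 0.15385)
Function('P')(T) = Rational(-1, 2) (Function('P')(T) = Pow(Add(0, -2), -1) = Pow(-2, -1) = Rational(-1, 2))
Add(Function('y')(X), Mul(Function('P')(-1), M)) = Add(12, Mul(Rational(-1, 2), Rational(2, 13))) = Add(12, Rational(-1, 13)) = Rational(155, 13)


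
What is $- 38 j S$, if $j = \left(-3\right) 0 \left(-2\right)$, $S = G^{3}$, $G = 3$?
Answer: $0$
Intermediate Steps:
$S = 27$ ($S = 3^{3} = 27$)
$j = 0$ ($j = 0 \left(-2\right) = 0$)
$- 38 j S = \left(-38\right) 0 \cdot 27 = 0 \cdot 27 = 0$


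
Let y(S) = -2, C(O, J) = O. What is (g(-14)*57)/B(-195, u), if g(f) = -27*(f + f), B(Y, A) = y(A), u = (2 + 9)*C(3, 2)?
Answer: -21546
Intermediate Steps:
u = 33 (u = (2 + 9)*3 = 11*3 = 33)
B(Y, A) = -2
g(f) = -54*f
(g(-14)*57)/B(-195, u) = (-54*(-14)*57)/(-2) = (756*57)*(-½) = 43092*(-½) = -21546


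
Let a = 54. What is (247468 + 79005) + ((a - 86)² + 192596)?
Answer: 520093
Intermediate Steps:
(247468 + 79005) + ((a - 86)² + 192596) = (247468 + 79005) + ((54 - 86)² + 192596) = 326473 + ((-32)² + 192596) = 326473 + (1024 + 192596) = 326473 + 193620 = 520093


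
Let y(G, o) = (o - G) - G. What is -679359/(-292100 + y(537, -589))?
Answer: 226453/97921 ≈ 2.3126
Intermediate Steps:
y(G, o) = o - 2*G
-679359/(-292100 + y(537, -589)) = -679359/(-292100 + (-589 - 2*537)) = -679359/(-292100 + (-589 - 1074)) = -679359/(-292100 - 1663) = -679359/(-293763) = -679359*(-1/293763) = 226453/97921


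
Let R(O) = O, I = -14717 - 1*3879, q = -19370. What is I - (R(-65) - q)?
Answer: -37901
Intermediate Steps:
I = -18596 (I = -14717 - 3879 = -18596)
I - (R(-65) - q) = -18596 - (-65 - 1*(-19370)) = -18596 - (-65 + 19370) = -18596 - 1*19305 = -18596 - 19305 = -37901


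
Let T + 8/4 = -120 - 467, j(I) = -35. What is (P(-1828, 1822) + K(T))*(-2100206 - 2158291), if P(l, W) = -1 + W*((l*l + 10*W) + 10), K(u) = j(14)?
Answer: -26068734630368784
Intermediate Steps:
T = -589 (T = -2 + (-120 - 467) = -2 - 587 = -589)
K(u) = -35
P(l, W) = -1 + W*(10 + l² + 10*W) (P(l, W) = -1 + W*((l² + 10*W) + 10) = -1 + W*(10 + l² + 10*W))
(P(-1828, 1822) + K(T))*(-2100206 - 2158291) = ((-1 + 10*1822 + 10*1822² + 1822*(-1828)²) - 35)*(-2100206 - 2158291) = ((-1 + 18220 + 10*3319684 + 1822*3341584) - 35)*(-4258497) = ((-1 + 18220 + 33196840 + 6088366048) - 35)*(-4258497) = (6121581107 - 35)*(-4258497) = 6121581072*(-4258497) = -26068734630368784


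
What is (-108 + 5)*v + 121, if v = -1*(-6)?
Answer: -497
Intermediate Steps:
v = 6
(-108 + 5)*v + 121 = (-108 + 5)*6 + 121 = -103*6 + 121 = -618 + 121 = -497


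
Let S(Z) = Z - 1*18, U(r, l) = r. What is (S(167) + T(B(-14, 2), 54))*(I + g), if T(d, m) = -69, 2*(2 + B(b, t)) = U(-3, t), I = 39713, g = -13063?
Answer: 2132000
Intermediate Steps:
B(b, t) = -7/2 (B(b, t) = -2 + (1/2)*(-3) = -2 - 3/2 = -7/2)
S(Z) = -18 + Z (S(Z) = Z - 18 = -18 + Z)
(S(167) + T(B(-14, 2), 54))*(I + g) = ((-18 + 167) - 69)*(39713 - 13063) = (149 - 69)*26650 = 80*26650 = 2132000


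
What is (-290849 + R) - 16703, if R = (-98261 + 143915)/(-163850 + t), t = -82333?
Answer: -3605434270/11723 ≈ -3.0755e+5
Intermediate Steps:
R = -2174/11723 (R = (-98261 + 143915)/(-163850 - 82333) = 45654/(-246183) = 45654*(-1/246183) = -2174/11723 ≈ -0.18545)
(-290849 + R) - 16703 = (-290849 - 2174/11723) - 16703 = -3409625001/11723 - 16703 = -3605434270/11723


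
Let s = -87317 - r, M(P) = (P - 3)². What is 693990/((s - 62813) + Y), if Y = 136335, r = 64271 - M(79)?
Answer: -69399/7229 ≈ -9.6001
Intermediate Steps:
M(P) = (-3 + P)²
r = 58495 (r = 64271 - (-3 + 79)² = 64271 - 1*76² = 64271 - 1*5776 = 64271 - 5776 = 58495)
s = -145812 (s = -87317 - 1*58495 = -87317 - 58495 = -145812)
693990/((s - 62813) + Y) = 693990/((-145812 - 62813) + 136335) = 693990/(-208625 + 136335) = 693990/(-72290) = 693990*(-1/72290) = -69399/7229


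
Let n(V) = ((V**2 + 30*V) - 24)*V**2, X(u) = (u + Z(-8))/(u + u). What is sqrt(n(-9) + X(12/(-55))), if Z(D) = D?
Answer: I*sqrt(620430)/6 ≈ 131.28*I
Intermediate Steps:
X(u) = (-8 + u)/(2*u) (X(u) = (u - 8)/(u + u) = (-8 + u)/((2*u)) = (-8 + u)*(1/(2*u)) = (-8 + u)/(2*u))
n(V) = V**2*(-24 + V**2 + 30*V) (n(V) = (-24 + V**2 + 30*V)*V**2 = V**2*(-24 + V**2 + 30*V))
sqrt(n(-9) + X(12/(-55))) = sqrt((-9)**2*(-24 + (-9)**2 + 30*(-9)) + (-8 + 12/(-55))/(2*((12/(-55))))) = sqrt(81*(-24 + 81 - 270) + (-8 + 12*(-1/55))/(2*((12*(-1/55))))) = sqrt(81*(-213) + (-8 - 12/55)/(2*(-12/55))) = sqrt(-17253 + (1/2)*(-55/12)*(-452/55)) = sqrt(-17253 + 113/6) = sqrt(-103405/6) = I*sqrt(620430)/6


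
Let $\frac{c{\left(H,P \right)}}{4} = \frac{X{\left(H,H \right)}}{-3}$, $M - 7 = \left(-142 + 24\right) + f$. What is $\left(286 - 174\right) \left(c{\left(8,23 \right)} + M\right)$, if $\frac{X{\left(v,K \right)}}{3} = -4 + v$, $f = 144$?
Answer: $1904$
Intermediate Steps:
$X{\left(v,K \right)} = -12 + 3 v$ ($X{\left(v,K \right)} = 3 \left(-4 + v\right) = -12 + 3 v$)
$M = 33$ ($M = 7 + \left(\left(-142 + 24\right) + 144\right) = 7 + \left(-118 + 144\right) = 7 + 26 = 33$)
$c{\left(H,P \right)} = 16 - 4 H$ ($c{\left(H,P \right)} = 4 \frac{-12 + 3 H}{-3} = 4 \left(-12 + 3 H\right) \left(- \frac{1}{3}\right) = 4 \left(4 - H\right) = 16 - 4 H$)
$\left(286 - 174\right) \left(c{\left(8,23 \right)} + M\right) = \left(286 - 174\right) \left(\left(16 - 32\right) + 33\right) = 112 \left(\left(16 - 32\right) + 33\right) = 112 \left(-16 + 33\right) = 112 \cdot 17 = 1904$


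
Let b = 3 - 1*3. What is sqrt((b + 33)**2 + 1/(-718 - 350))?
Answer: sqrt(310534617)/534 ≈ 33.000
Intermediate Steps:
b = 0 (b = 3 - 3 = 0)
sqrt((b + 33)**2 + 1/(-718 - 350)) = sqrt((0 + 33)**2 + 1/(-718 - 350)) = sqrt(33**2 + 1/(-1068)) = sqrt(1089 - 1/1068) = sqrt(1163051/1068) = sqrt(310534617)/534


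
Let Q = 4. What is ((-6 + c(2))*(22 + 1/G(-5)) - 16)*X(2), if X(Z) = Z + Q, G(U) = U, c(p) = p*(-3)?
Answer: -8328/5 ≈ -1665.6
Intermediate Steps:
c(p) = -3*p
X(Z) = 4 + Z (X(Z) = Z + 4 = 4 + Z)
((-6 + c(2))*(22 + 1/G(-5)) - 16)*X(2) = ((-6 - 3*2)*(22 + 1/(-5)) - 16)*(4 + 2) = ((-6 - 6)*(22 - 1/5) - 16)*6 = (-12*109/5 - 16)*6 = (-1308/5 - 16)*6 = -1388/5*6 = -8328/5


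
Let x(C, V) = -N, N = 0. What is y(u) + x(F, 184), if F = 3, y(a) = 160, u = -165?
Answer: 160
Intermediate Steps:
x(C, V) = 0 (x(C, V) = -1*0 = 0)
y(u) + x(F, 184) = 160 + 0 = 160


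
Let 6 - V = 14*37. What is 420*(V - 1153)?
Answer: -699300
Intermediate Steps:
V = -512 (V = 6 - 14*37 = 6 - 1*518 = 6 - 518 = -512)
420*(V - 1153) = 420*(-512 - 1153) = 420*(-1665) = -699300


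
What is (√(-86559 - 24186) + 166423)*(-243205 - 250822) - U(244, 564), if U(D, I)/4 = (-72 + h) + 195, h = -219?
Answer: -82217455037 - 1482081*I*√12305 ≈ -8.2217e+10 - 1.644e+8*I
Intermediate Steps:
U(D, I) = -384 (U(D, I) = 4*((-72 - 219) + 195) = 4*(-291 + 195) = 4*(-96) = -384)
(√(-86559 - 24186) + 166423)*(-243205 - 250822) - U(244, 564) = (√(-86559 - 24186) + 166423)*(-243205 - 250822) - 1*(-384) = (√(-110745) + 166423)*(-494027) + 384 = (3*I*√12305 + 166423)*(-494027) + 384 = (166423 + 3*I*√12305)*(-494027) + 384 = (-82217455421 - 1482081*I*√12305) + 384 = -82217455037 - 1482081*I*√12305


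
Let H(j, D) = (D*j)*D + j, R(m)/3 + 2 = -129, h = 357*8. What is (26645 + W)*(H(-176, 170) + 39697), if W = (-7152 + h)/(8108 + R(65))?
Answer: -1037445930325641/7715 ≈ -1.3447e+11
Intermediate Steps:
h = 2856
R(m) = -393 (R(m) = -6 + 3*(-129) = -6 - 387 = -393)
H(j, D) = j + j*D² (H(j, D) = j*D² + j = j + j*D²)
W = -4296/7715 (W = (-7152 + 2856)/(8108 - 393) = -4296/7715 ≈ -0.55684)
(26645 + W)*(H(-176, 170) + 39697) = (26645 - 4296/7715)*(-176*(1 + 170²) + 39697) = 205561879*(-176*(1 + 28900) + 39697)/7715 = 205561879*(-176*28901 + 39697)/7715 = 205561879*(-5086576 + 39697)/7715 = (205561879/7715)*(-5046879) = -1037445930325641/7715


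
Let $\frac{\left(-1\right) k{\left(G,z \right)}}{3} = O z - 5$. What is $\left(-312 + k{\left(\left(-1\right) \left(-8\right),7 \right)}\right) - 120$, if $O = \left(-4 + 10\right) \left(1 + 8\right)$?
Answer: $-1551$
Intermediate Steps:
$O = 54$ ($O = 6 \cdot 9 = 54$)
$k{\left(G,z \right)} = 15 - 162 z$ ($k{\left(G,z \right)} = - 3 \left(54 z - 5\right) = - 3 \left(-5 + 54 z\right) = 15 - 162 z$)
$\left(-312 + k{\left(\left(-1\right) \left(-8\right),7 \right)}\right) - 120 = \left(-312 + \left(15 - 1134\right)\right) - 120 = \left(-312 - 1119\right) - 120 = -1431 - 120 = -1551$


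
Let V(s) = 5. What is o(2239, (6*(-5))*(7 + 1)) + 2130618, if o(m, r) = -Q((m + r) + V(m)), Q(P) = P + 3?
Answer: 2128611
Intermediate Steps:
Q(P) = 3 + P
o(m, r) = -8 - m - r (o(m, r) = -(3 + ((m + r) + 5)) = -(3 + (5 + m + r)) = -(8 + m + r) = -8 - m - r)
o(2239, (6*(-5))*(7 + 1)) + 2130618 = (-8 - 1*2239 - 6*(-5)*(7 + 1)) + 2130618 = (-8 - 2239 - (-30)*8) + 2130618 = (-8 - 2239 - 1*(-240)) + 2130618 = (-8 - 2239 + 240) + 2130618 = -2007 + 2130618 = 2128611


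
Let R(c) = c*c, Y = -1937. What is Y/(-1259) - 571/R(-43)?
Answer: 2862624/2327891 ≈ 1.2297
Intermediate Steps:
R(c) = c²
Y/(-1259) - 571/R(-43) = -1937/(-1259) - 571/((-43)²) = -1937*(-1/1259) - 571/1849 = 1937/1259 - 571*1/1849 = 1937/1259 - 571/1849 = 2862624/2327891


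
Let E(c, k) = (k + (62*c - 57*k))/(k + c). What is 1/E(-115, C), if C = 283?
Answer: -84/11489 ≈ -0.0073113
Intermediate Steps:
E(c, k) = (-56*k + 62*c)/(c + k) (E(c, k) = (k + (-57*k + 62*c))/(c + k) = (-56*k + 62*c)/(c + k))
1/E(-115, C) = 1/(2*(-28*283 + 31*(-115))/(-115 + 283)) = 1/(2*(-7924 - 3565)/168) = 1/(2*(1/168)*(-11489)) = 1/(-11489/84) = -84/11489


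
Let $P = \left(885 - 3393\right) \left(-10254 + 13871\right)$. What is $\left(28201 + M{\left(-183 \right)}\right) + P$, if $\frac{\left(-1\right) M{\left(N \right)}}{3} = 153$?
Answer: $-9043694$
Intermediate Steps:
$P = -9071436$ ($P = \left(-2508\right) 3617 = -9071436$)
$M{\left(N \right)} = -459$ ($M{\left(N \right)} = \left(-3\right) 153 = -459$)
$\left(28201 + M{\left(-183 \right)}\right) + P = \left(28201 - 459\right) - 9071436 = 27742 - 9071436 = -9043694$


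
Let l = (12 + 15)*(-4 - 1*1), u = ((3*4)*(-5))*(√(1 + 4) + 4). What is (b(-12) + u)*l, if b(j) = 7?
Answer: 31455 + 8100*√5 ≈ 49567.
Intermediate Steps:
u = -240 - 60*√5 (u = (12*(-5))*(√5 + 4) = -60*(4 + √5) = -240 - 60*√5 ≈ -374.16)
l = -135 (l = 27*(-4 - 1) = 27*(-5) = -135)
(b(-12) + u)*l = (7 + (-240 - 60*√5))*(-135) = (-233 - 60*√5)*(-135) = 31455 + 8100*√5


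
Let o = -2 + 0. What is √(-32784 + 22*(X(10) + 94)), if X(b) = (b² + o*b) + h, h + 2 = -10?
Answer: 2*I*√7305 ≈ 170.94*I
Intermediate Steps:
h = -12 (h = -2 - 10 = -12)
o = -2
X(b) = -12 + b² - 2*b (X(b) = (b² - 2*b) - 12 = -12 + b² - 2*b)
√(-32784 + 22*(X(10) + 94)) = √(-32784 + 22*((-12 + 10² - 2*10) + 94)) = √(-32784 + 22*((-12 + 100 - 20) + 94)) = √(-32784 + 22*(68 + 94)) = √(-32784 + 22*162) = √(-32784 + 3564) = √(-29220) = 2*I*√7305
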